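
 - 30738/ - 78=5123/13=394.08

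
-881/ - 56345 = 881/56345 = 0.02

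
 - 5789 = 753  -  6542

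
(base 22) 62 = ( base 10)134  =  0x86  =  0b10000110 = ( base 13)a4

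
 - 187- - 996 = 809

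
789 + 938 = 1727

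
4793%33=8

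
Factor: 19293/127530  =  2^( - 1)  *  3^ ( - 1 ) * 5^( - 1)*13^( - 1 )*59^1 = 59/390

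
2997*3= 8991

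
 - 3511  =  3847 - 7358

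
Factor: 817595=5^1*101^1*1619^1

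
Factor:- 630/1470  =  - 3/7 = - 3^1*7^( - 1)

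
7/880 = 7/880 =0.01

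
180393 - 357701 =-177308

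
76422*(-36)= - 2751192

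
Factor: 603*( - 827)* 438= - 218422278  =  - 2^1 * 3^3*67^1*73^1*827^1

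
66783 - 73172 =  - 6389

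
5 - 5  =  0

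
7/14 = 1/2 = 0.50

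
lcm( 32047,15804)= 1153692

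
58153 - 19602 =38551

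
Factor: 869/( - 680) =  - 2^( -3 )*5^ ( - 1)*11^1*17^( - 1)* 79^1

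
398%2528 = 398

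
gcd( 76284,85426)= 2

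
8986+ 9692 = 18678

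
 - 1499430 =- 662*2265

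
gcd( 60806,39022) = 2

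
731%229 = 44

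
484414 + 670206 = 1154620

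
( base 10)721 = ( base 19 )1II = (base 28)pl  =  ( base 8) 1321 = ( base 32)mh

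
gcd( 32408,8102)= 8102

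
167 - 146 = 21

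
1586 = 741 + 845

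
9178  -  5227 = 3951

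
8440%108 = 16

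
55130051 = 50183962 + 4946089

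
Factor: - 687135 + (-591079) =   -  1278214 = - 2^1 * 7^2 * 13043^1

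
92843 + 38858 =131701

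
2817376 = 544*5179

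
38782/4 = 9695 + 1/2 = 9695.50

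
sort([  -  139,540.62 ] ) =[ - 139, 540.62 ] 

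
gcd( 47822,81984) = 2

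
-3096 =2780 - 5876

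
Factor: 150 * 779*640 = 2^8 * 3^1 * 5^3*19^1* 41^1 = 74784000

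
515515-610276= - 94761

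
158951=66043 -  - 92908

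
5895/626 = 9  +  261/626  =  9.42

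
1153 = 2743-1590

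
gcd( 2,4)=2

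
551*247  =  136097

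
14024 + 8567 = 22591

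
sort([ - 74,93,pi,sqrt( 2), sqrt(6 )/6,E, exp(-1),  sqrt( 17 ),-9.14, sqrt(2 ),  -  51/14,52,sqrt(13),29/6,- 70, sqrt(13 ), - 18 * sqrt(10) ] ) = [-74, - 70, - 18 * sqrt( 10), - 9.14, - 51/14,  exp( - 1), sqrt(6)/6,sqrt(2 ),  sqrt( 2 ),E,pi,  sqrt(13 ),sqrt(13),sqrt(17 ),29/6, 52 , 93] 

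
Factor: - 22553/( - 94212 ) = 2^( - 2)  *  3^( - 2 )* 19^1 * 1187^1 * 2617^ ( -1) 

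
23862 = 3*7954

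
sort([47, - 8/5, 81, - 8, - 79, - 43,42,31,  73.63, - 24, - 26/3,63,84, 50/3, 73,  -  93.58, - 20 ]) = [ - 93.58 ,- 79, - 43, - 24, - 20, - 26/3,-8, - 8/5, 50/3,  31,42,  47, 63, 73, 73.63,  81, 84]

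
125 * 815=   101875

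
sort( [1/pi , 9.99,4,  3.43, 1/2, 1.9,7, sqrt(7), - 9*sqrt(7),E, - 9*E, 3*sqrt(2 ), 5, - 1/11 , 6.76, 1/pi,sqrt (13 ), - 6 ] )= [ - 9*E, - 9*sqrt(7), - 6, - 1/11, 1/pi, 1/pi,1/2, 1.9,  sqrt( 7 ),E , 3.43, sqrt(13), 4, 3*sqrt( 2 ), 5,6.76,  7,  9.99]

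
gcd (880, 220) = 220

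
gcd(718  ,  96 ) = 2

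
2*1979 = 3958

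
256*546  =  139776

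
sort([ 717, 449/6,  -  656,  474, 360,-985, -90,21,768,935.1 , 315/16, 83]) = [-985,  -  656,-90,  315/16,21, 449/6, 83,  360,  474 , 717, 768, 935.1]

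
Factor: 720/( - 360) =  - 2^1 = - 2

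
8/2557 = 8/2557 = 0.00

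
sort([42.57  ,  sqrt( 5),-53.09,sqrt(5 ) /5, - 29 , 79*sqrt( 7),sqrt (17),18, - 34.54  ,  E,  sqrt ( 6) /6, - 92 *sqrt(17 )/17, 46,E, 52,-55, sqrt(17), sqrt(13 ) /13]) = [ - 55, - 53.09, - 34.54 ,  -  29, - 92*sqrt(17)/17,sqrt( 13)/13,  sqrt( 6 )/6, sqrt( 5) /5,  sqrt( 5), E, E, sqrt ( 17 ), sqrt( 17),18, 42.57,46, 52, 79*sqrt( 7 )]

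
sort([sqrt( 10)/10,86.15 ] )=[sqrt( 10)/10, 86.15] 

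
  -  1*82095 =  - 82095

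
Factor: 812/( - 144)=-203/36 = - 2^( - 2)*3^( - 2) * 7^1*29^1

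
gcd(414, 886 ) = 2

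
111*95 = 10545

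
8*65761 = 526088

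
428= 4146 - 3718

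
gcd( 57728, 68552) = 3608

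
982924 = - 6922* ( - 142 )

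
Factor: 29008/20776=74/53 = 2^1*37^1*53^ ( - 1 ) 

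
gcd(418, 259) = 1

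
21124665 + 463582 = 21588247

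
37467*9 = 337203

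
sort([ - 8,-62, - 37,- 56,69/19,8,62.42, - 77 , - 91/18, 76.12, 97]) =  [ - 77,-62, - 56, - 37,-8, - 91/18, 69/19, 8, 62.42, 76.12 , 97] 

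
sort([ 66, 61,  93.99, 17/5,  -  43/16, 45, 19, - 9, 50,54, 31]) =[ - 9, - 43/16,17/5, 19, 31, 45  ,  50, 54,61 , 66, 93.99]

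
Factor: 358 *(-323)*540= - 62442360  =  - 2^3*3^3 * 5^1*17^1*19^1*179^1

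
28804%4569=1390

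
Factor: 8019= 3^6*11^1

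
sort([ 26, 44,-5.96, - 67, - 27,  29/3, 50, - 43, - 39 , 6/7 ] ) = [  -  67, - 43, - 39, - 27, - 5.96, 6/7, 29/3,  26 , 44,50 ] 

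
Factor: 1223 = 1223^1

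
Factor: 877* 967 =848059 = 877^1*967^1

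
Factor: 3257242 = 2^1* 1628621^1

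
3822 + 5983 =9805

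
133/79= 1 + 54/79 = 1.68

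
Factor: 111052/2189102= 2^1 * 27763^1*1094551^( -1) = 55526/1094551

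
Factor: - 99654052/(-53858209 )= 2^2 * 59^( - 1)*73^1*341281^1*912851^( - 1)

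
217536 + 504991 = 722527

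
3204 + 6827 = 10031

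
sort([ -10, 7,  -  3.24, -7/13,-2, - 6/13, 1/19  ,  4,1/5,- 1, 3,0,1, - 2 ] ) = [ - 10, - 3.24, - 2, - 2,  -  1, - 7/13, - 6/13, 0, 1/19, 1/5, 1, 3,  4,7 ] 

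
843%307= 229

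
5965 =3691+2274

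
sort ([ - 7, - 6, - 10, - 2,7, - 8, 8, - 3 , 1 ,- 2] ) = [-10, - 8, - 7, - 6, - 3 , - 2, - 2,1, 7, 8]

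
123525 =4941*25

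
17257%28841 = 17257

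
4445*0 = 0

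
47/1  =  47 = 47.00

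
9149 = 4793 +4356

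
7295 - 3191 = 4104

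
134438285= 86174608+48263677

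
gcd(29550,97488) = 6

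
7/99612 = 7/99612 = 0.00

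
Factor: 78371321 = 7^1*11195903^1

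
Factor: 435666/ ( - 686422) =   -  483/761 = - 3^1*7^1*23^1*761^(-1)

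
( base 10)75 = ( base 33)29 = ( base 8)113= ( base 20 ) 3f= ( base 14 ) 55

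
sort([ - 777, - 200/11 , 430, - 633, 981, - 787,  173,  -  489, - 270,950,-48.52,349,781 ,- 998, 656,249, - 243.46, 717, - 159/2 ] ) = [  -  998, - 787, - 777,  -  633, - 489, - 270,- 243.46,- 159/2, - 48.52,-200/11,173 , 249,349,430,656, 717 , 781,  950, 981]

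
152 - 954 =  -802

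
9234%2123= 742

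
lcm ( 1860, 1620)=50220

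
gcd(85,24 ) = 1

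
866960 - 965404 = -98444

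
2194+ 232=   2426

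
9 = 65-56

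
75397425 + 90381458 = 165778883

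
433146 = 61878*7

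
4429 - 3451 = 978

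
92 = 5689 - 5597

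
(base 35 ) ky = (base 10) 734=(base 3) 1000012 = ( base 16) 2DE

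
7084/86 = 82 +16/43 = 82.37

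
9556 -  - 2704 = 12260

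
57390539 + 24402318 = 81792857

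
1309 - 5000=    - 3691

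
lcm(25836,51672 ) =51672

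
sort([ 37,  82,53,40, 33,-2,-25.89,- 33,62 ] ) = [-33, - 25.89, - 2,  33,37,40, 53, 62,82 ] 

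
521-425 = 96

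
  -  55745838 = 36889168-92635006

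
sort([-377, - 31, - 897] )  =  [-897, - 377, - 31 ]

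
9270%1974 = 1374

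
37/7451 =37/7451 = 0.00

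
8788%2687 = 727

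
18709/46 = 406  +  33/46 = 406.72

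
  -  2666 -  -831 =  - 1835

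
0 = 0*806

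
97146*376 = 36526896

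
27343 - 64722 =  - 37379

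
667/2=667/2 = 333.50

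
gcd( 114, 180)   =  6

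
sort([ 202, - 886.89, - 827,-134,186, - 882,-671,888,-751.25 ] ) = [ - 886.89, - 882, - 827,  -  751.25, - 671,- 134, 186, 202,888]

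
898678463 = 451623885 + 447054578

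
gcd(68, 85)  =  17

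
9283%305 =133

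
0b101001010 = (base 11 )280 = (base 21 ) FF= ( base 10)330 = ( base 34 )9o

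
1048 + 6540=7588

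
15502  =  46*337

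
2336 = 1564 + 772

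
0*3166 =0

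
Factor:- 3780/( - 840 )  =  2^ ( - 1)*3^2 = 9/2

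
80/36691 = 80/36691 = 0.00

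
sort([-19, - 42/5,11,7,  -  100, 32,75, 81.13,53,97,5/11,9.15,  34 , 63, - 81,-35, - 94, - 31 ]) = [-100, - 94, - 81, - 35 ,  -  31, - 19,-42/5,5/11, 7,  9.15,11  ,  32, 34, 53,63, 75 , 81.13,97 ] 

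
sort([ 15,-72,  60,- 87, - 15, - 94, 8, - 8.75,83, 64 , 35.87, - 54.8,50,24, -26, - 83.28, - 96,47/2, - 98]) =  [ - 98, - 96,-94 ,-87, - 83.28, - 72,  -  54.8, - 26,-15, - 8.75, 8,15,47/2,24,35.87, 50,60,64,83]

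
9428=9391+37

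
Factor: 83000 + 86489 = 169489^1 = 169489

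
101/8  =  101/8 = 12.62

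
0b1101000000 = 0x340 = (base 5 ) 11312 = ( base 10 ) 832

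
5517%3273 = 2244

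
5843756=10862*538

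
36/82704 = 3/6892 = 0.00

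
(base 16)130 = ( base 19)g0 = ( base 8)460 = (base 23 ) d5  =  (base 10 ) 304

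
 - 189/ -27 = 7/1  =  7.00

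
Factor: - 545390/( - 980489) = 2^1*5^1* 54539^1 *980489^(-1 )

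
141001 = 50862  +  90139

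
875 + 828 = 1703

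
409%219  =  190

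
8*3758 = 30064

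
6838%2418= 2002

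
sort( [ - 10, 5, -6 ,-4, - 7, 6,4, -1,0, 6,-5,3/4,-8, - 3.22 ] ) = [-10,-8, - 7, - 6,  -  5,-4,  -  3.22, - 1, 0, 3/4, 4, 5, 6, 6]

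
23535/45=523 = 523.00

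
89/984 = 89/984 = 0.09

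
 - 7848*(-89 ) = 698472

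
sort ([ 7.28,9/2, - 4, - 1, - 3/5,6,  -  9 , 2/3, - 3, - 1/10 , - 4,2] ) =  [-9, - 4, - 4, - 3 ,-1 , - 3/5, - 1/10, 2/3,2, 9/2 , 6,7.28 ]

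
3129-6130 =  - 3001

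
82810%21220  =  19150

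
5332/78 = 68 + 14/39 = 68.36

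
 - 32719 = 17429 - 50148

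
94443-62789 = 31654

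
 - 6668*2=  -13336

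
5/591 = 5/591= 0.01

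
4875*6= 29250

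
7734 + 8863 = 16597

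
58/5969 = 58/5969 = 0.01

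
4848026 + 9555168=14403194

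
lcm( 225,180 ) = 900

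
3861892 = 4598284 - 736392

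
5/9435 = 1/1887 = 0.00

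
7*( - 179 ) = - 1253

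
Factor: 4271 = 4271^1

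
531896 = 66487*8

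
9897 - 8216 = 1681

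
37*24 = 888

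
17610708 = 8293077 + 9317631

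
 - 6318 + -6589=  -12907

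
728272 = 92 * 7916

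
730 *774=565020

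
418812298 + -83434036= 335378262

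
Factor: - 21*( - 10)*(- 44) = -2^3*3^1*5^1* 7^1*11^1 = - 9240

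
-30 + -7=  - 37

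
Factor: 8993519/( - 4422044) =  - 2^( - 2)*11^( - 1 )*337^1*26687^1*100501^( - 1)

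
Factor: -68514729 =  - 3^1*227^1 * 100609^1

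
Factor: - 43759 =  - 43759^1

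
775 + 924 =1699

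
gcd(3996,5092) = 4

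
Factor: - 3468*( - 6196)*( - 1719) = - 36937404432 =- 2^4*3^3*17^2*191^1*1549^1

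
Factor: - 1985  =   - 5^1  *  397^1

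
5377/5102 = 5377/5102 = 1.05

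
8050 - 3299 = 4751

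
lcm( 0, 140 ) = 0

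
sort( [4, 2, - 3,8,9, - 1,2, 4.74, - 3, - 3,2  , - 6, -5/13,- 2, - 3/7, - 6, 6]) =[  -  6, - 6, - 3, - 3, - 3, - 2, - 1, - 3/7, - 5/13,2,2,2,4,4.74, 6, 8 , 9] 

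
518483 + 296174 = 814657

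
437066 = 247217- - 189849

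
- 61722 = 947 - 62669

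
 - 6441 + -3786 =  - 10227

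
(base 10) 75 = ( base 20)3F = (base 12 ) 63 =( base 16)4B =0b1001011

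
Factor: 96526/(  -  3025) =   -  2^1*5^ ( - 2)*11^( - 2)*17^2*167^1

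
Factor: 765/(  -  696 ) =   -  2^(-3 )*3^1*5^1*17^1*29^(-1) = - 255/232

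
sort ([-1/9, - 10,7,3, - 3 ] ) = [ - 10, - 3,-1/9, 3 , 7]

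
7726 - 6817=909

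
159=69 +90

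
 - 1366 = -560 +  - 806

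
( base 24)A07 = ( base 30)6c7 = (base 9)7817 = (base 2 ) 1011010000111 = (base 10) 5767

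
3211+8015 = 11226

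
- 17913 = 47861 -65774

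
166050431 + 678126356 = 844176787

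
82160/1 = 82160 = 82160.00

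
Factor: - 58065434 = -2^1 *7^1 * 4147531^1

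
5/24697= 5/24697=0.00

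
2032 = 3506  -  1474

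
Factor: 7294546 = 2^1*7^1*521039^1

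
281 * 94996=26693876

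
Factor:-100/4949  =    -  2^2* 5^2*7^(  -  2)* 101^(-1 ) 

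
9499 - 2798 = 6701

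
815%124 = 71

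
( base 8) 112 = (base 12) 62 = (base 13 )59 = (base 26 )2M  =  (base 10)74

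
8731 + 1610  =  10341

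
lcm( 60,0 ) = 0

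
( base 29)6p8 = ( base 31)60D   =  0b1011010010011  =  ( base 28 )7ab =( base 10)5779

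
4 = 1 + 3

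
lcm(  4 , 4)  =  4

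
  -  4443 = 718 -5161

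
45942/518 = 88 + 179/259 = 88.69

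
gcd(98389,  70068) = 1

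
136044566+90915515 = 226960081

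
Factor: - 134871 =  - 3^1*11^1 *61^1*67^1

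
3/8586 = 1/2862 = 0.00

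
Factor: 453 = 3^1*151^1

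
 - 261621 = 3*( - 87207)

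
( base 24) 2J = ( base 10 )67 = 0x43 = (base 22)31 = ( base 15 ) 47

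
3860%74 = 12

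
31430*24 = 754320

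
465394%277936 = 187458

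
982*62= 60884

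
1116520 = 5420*206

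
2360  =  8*295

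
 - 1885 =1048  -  2933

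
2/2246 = 1/1123 = 0.00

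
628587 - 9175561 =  - 8546974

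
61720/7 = 61720/7 = 8817.14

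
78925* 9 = 710325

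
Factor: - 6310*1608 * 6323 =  - 64156193040 = -  2^4*3^1 * 5^1*67^1 * 631^1*6323^1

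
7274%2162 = 788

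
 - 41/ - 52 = 41/52 = 0.79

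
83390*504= 42028560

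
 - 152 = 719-871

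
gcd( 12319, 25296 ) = 1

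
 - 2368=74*(- 32)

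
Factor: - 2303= - 7^2*  47^1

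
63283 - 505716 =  - 442433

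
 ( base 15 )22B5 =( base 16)1CCA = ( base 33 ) 6PB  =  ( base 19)117H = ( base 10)7370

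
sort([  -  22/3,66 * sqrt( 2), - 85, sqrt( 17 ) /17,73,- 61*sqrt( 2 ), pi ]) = [ - 61*sqrt ( 2),-85,-22/3,  sqrt(17)/17 , pi, 73, 66 * sqrt( 2 )]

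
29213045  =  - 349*( - 83705)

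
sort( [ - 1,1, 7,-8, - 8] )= [-8, - 8 , - 1,1,7 ] 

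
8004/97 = 82+50/97 = 82.52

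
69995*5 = 349975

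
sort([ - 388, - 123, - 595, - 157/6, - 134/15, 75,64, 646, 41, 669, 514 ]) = [ - 595, - 388, - 123,-157/6,  -  134/15, 41, 64, 75, 514  ,  646 , 669]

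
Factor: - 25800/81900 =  - 2^1* 3^(-1 )*7^( - 1 )*13^( -1 )*43^1 = -86/273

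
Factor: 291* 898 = 261318 = 2^1*3^1*97^1*449^1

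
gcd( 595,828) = 1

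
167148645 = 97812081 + 69336564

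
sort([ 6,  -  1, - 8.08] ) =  [ - 8.08,  -  1,6 ]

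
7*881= 6167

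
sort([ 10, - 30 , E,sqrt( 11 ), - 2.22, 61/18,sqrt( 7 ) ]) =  [ - 30, - 2.22, sqrt( 7 ),E, sqrt( 11),61/18, 10]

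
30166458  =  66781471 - 36615013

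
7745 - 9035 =-1290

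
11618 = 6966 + 4652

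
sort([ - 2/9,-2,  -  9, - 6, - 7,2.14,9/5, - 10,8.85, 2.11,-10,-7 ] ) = [ - 10,  -  10,-9,-7,-7,-6,-2, - 2/9,9/5,2.11,2.14,8.85]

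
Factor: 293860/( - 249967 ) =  -2^2*5^1*7^1* 2099^1*249967^(  -  1) 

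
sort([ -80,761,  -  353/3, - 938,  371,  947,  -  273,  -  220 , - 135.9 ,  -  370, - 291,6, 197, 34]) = [-938, - 370,-291, - 273,  -  220, - 135.9, - 353/3, - 80, 6, 34,197,371,  761, 947] 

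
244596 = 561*436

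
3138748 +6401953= 9540701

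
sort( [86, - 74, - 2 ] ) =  [ - 74, - 2, 86 ] 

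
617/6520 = 617/6520 = 0.09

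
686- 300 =386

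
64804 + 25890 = 90694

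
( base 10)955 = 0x3BB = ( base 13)586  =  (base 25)1D5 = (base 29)13R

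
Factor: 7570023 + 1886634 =3^1*7^2*23^1*2797^1 = 9456657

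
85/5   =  17 = 17.00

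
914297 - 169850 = 744447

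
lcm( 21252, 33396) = 233772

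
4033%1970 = 93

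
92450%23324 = 22478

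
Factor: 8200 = 2^3*5^2*41^1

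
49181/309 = 49181/309 = 159.16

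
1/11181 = 1/11181 =0.00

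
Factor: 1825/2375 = 73/95 = 5^( - 1) * 19^(  -  1 ) * 73^1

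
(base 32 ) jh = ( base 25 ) 100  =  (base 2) 1001110001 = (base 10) 625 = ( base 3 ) 212011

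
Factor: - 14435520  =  -2^6*3^1*5^1 * 11^1*1367^1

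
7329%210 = 189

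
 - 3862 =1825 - 5687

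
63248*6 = 379488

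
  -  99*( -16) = 1584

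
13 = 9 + 4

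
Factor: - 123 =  - 3^1*41^1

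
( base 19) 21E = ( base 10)755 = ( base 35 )LK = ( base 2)1011110011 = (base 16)2F3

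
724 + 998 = 1722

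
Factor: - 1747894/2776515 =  - 2^1 * 3^( - 1)*5^ ( - 1 )* 7^( - 1 )*31^( - 1 )*61^1*853^ ( - 1 ) * 14327^1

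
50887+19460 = 70347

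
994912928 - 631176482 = 363736446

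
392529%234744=157785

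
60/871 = 60/871 = 0.07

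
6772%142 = 98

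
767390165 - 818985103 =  - 51594938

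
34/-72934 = -1+36450/36467 = - 0.00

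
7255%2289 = 388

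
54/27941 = 54/27941 = 0.00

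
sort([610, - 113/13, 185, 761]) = [ - 113/13,185, 610,761] 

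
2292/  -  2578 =  -  1146/1289 = - 0.89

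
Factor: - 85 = - 5^1*17^1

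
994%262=208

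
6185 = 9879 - 3694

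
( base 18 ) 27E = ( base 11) 657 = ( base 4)30110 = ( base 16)314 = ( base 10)788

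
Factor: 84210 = 2^1 * 3^1*5^1*7^1 * 401^1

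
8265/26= 317  +  23/26 = 317.88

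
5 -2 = 3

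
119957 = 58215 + 61742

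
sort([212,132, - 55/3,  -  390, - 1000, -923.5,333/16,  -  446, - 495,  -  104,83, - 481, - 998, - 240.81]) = [ - 1000, - 998, - 923.5 ,- 495, - 481, - 446, -390, - 240.81, - 104, - 55/3, 333/16, 83,132,212 ] 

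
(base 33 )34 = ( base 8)147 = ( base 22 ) 4f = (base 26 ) 3P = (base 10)103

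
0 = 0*2042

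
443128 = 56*7913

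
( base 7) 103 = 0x34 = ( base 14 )3A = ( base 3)1221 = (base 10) 52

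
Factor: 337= 337^1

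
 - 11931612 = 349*( - 34188 )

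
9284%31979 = 9284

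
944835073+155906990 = 1100742063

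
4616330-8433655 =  - 3817325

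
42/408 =7/68=0.10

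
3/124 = 3/124 = 0.02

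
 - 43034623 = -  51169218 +8134595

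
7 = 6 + 1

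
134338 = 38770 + 95568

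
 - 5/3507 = -1 + 3502/3507 = - 0.00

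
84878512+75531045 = 160409557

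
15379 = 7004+8375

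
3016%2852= 164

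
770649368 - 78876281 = 691773087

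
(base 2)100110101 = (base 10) 309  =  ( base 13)1aa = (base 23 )da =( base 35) 8t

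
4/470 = 2/235 =0.01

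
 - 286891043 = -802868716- - 515977673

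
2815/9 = 312 + 7/9= 312.78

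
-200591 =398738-599329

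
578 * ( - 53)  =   - 30634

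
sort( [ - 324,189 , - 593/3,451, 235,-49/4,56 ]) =[ - 324 , - 593/3, - 49/4 , 56,  189,  235,  451]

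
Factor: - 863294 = -2^1*17^1*25391^1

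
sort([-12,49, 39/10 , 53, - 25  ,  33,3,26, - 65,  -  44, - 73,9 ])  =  [ - 73, - 65, - 44, - 25, - 12,3,39/10,9, 26, 33, 49,53 ]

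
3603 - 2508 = 1095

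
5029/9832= 5029/9832=0.51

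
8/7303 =8/7303=0.00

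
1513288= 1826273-312985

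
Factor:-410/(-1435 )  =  2/7= 2^1*7^( - 1 )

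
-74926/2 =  - 37463  =  - 37463.00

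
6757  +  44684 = 51441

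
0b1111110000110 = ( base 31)8CA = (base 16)1f86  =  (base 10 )8070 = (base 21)i66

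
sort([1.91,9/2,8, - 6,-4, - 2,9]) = [ - 6, - 4, - 2,1.91,9/2, 8,9] 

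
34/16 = 17/8 = 2.12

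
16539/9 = 1837 + 2/3= 1837.67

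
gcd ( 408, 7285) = 1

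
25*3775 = 94375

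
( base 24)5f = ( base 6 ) 343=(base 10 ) 135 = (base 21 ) 69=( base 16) 87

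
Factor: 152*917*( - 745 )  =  - 103841080 =-2^3*5^1*7^1*19^1 * 131^1*149^1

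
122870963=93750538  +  29120425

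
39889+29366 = 69255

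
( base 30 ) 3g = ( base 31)3d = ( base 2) 1101010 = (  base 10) 106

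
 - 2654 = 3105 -5759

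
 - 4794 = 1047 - 5841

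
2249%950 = 349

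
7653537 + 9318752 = 16972289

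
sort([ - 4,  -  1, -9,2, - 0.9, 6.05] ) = [ - 9, - 4, - 1, - 0.9 , 2,6.05] 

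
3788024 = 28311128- 24523104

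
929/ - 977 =-1 + 48/977 = - 0.95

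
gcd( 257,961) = 1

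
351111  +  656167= 1007278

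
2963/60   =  2963/60 = 49.38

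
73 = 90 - 17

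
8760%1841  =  1396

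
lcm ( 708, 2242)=13452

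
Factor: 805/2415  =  3^(  -  1) = 1/3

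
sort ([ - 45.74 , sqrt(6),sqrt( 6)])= [ - 45.74,sqrt( 6), sqrt( 6 )] 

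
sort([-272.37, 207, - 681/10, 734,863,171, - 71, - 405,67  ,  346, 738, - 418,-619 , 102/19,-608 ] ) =[ - 619, - 608, - 418, - 405, - 272.37, - 71, - 681/10,102/19,67,171,207,346,734,738, 863]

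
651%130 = 1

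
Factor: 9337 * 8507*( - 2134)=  - 169503319106 = - 2^1*11^1*47^1*97^1*181^1*9337^1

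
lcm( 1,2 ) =2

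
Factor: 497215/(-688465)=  - 99443/137693 = - 19^( - 1 )*277^1*359^1*7247^(-1)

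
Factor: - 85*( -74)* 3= 2^1*3^1*5^1*17^1*37^1 = 18870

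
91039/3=30346 + 1/3 = 30346.33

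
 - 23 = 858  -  881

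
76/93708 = 1/1233 = 0.00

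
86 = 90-4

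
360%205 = 155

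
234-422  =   - 188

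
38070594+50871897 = 88942491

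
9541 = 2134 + 7407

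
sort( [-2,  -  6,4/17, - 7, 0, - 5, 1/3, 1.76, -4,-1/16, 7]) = [-7, - 6, - 5, - 4, - 2, - 1/16, 0, 4/17, 1/3, 1.76,  7 ] 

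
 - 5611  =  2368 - 7979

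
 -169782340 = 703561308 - 873343648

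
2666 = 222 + 2444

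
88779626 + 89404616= 178184242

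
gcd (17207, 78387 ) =1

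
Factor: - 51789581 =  - 1399^1*37019^1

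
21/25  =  21/25 =0.84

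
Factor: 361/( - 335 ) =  - 5^( - 1 ) * 19^2*67^(-1) 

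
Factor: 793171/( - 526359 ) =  - 3^ (-1)*389^1*2039^1* 175453^(-1)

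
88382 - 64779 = 23603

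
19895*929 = 18482455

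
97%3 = 1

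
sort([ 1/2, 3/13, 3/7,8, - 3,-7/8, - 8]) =[ - 8, - 3, - 7/8 , 3/13,3/7,1/2, 8 ]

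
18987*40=759480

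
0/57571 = 0 = 0.00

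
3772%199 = 190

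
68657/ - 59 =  - 68657/59 =- 1163.68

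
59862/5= 59862/5= 11972.40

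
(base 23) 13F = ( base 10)613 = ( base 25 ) od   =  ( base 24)11d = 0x265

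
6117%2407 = 1303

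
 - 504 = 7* ( - 72 )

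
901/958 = 901/958=0.94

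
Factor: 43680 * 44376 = 1938343680 = 2^8*3^2*5^1*7^1 * 13^1*43^2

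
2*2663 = 5326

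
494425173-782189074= - 287763901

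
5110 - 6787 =-1677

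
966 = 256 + 710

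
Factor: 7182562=2^1*3591281^1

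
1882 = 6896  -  5014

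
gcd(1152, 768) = 384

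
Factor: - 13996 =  - 2^2*3499^1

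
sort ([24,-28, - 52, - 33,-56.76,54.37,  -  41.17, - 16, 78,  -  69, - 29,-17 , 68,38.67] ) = [ - 69 ,-56.76, - 52, - 41.17 ,-33, -29, - 28, - 17, - 16,24,  38.67,54.37,68, 78] 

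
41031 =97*423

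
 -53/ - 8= 53/8 = 6.62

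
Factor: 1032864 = 2^5 * 3^1*7^1*29^1*53^1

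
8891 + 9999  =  18890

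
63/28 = 2 + 1/4  =  2.25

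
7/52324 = 7/52324 = 0.00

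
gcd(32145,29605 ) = 5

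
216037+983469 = 1199506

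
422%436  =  422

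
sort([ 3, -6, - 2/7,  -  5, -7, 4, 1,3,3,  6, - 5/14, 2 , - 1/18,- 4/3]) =[-7,-6 ,-5,-4/3, - 5/14,-2/7, - 1/18,  1,  2,3,  3,3,4,6]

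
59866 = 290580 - 230714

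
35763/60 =11921/20 = 596.05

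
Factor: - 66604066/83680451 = -2^1*43^( - 1 )*163^( -1)*2467^1*11939^(-1 )* 13499^1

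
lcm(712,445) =3560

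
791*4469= 3534979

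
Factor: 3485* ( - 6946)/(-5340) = 2420681/534  =  2^( -1)*3^ (-1)  *  17^1*23^1*41^1*89^( - 1) * 151^1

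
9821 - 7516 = 2305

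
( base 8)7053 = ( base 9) 4870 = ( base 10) 3627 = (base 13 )1860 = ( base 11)27a8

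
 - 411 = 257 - 668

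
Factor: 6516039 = 3^1*29^1  *  74897^1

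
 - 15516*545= - 8456220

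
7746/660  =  1291/110 = 11.74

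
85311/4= 85311/4 =21327.75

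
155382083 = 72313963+83068120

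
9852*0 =0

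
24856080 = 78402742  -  53546662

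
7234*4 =28936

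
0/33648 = 0=0.00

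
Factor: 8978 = 2^1 * 67^2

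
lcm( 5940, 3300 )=29700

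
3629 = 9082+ - 5453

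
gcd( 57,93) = 3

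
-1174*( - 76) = 89224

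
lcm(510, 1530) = 1530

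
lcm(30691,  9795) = 460365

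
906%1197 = 906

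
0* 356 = 0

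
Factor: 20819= 109^1 * 191^1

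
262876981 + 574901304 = 837778285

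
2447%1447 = 1000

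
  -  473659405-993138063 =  - 1466797468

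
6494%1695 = 1409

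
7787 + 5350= 13137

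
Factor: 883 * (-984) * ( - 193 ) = 167692296 = 2^3*3^1* 41^1*193^1*883^1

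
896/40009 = 896/40009 = 0.02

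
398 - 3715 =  - 3317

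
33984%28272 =5712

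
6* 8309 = 49854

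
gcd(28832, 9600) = 32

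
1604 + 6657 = 8261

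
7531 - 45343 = -37812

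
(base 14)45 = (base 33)1S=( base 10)61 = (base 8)75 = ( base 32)1T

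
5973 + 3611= 9584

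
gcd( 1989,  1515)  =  3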